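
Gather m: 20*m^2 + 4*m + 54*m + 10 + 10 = 20*m^2 + 58*m + 20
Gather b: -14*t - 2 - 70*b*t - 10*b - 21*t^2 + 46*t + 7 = b*(-70*t - 10) - 21*t^2 + 32*t + 5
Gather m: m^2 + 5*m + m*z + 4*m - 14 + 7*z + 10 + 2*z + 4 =m^2 + m*(z + 9) + 9*z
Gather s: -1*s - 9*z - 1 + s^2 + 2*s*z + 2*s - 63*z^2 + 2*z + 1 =s^2 + s*(2*z + 1) - 63*z^2 - 7*z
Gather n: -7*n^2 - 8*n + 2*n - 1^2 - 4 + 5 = -7*n^2 - 6*n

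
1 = 1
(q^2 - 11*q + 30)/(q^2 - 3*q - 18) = (q - 5)/(q + 3)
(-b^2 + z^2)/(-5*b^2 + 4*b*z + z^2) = (b + z)/(5*b + z)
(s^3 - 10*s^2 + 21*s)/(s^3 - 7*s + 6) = s*(s^2 - 10*s + 21)/(s^3 - 7*s + 6)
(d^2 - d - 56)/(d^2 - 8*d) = (d + 7)/d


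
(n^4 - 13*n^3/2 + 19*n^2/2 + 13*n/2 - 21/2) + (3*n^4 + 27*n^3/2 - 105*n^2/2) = 4*n^4 + 7*n^3 - 43*n^2 + 13*n/2 - 21/2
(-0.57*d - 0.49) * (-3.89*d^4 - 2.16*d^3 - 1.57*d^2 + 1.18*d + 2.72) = 2.2173*d^5 + 3.1373*d^4 + 1.9533*d^3 + 0.0967000000000001*d^2 - 2.1286*d - 1.3328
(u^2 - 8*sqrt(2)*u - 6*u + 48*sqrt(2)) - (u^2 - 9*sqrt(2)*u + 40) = -6*u + sqrt(2)*u - 40 + 48*sqrt(2)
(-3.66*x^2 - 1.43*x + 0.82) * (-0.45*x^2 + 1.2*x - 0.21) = 1.647*x^4 - 3.7485*x^3 - 1.3164*x^2 + 1.2843*x - 0.1722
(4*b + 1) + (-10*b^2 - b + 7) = -10*b^2 + 3*b + 8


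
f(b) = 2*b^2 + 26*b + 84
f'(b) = 4*b + 26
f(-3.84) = 13.65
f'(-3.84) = 10.64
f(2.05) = 145.70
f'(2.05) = 34.20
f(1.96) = 142.64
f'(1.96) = 33.84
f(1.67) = 133.00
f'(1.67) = 32.68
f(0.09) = 86.36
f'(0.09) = 26.36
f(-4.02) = 11.80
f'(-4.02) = 9.92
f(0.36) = 93.62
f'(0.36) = 27.44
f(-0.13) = 80.65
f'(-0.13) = 25.48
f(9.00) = 480.00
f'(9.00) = 62.00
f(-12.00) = 60.00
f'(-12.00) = -22.00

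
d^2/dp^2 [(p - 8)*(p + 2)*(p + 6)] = 6*p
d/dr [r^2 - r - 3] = 2*r - 1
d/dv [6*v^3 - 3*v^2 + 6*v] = 18*v^2 - 6*v + 6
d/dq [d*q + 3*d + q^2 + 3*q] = d + 2*q + 3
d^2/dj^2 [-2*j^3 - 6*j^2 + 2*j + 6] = -12*j - 12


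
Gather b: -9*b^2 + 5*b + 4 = -9*b^2 + 5*b + 4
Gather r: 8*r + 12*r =20*r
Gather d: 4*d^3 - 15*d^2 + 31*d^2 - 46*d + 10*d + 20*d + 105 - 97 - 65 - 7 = 4*d^3 + 16*d^2 - 16*d - 64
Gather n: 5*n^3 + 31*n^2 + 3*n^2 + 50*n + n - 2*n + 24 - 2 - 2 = 5*n^3 + 34*n^2 + 49*n + 20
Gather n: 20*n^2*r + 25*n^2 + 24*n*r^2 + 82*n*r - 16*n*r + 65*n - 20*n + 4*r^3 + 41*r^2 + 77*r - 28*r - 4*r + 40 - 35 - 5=n^2*(20*r + 25) + n*(24*r^2 + 66*r + 45) + 4*r^3 + 41*r^2 + 45*r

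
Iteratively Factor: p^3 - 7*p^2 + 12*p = (p - 4)*(p^2 - 3*p) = p*(p - 4)*(p - 3)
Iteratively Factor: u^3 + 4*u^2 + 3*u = (u + 3)*(u^2 + u) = (u + 1)*(u + 3)*(u)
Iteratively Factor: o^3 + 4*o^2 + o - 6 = (o + 3)*(o^2 + o - 2) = (o + 2)*(o + 3)*(o - 1)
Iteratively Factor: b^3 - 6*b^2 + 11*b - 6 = (b - 2)*(b^2 - 4*b + 3) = (b - 3)*(b - 2)*(b - 1)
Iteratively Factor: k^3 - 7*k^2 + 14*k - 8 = (k - 2)*(k^2 - 5*k + 4) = (k - 2)*(k - 1)*(k - 4)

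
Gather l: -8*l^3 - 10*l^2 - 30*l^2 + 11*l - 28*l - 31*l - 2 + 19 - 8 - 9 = -8*l^3 - 40*l^2 - 48*l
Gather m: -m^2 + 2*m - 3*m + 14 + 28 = -m^2 - m + 42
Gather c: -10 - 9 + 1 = -18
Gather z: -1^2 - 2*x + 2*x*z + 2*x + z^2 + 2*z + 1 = z^2 + z*(2*x + 2)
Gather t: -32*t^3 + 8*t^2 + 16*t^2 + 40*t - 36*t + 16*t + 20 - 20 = -32*t^3 + 24*t^2 + 20*t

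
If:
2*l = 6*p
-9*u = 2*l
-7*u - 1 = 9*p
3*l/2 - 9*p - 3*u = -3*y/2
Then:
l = -9/13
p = -3/13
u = 2/13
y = -5/13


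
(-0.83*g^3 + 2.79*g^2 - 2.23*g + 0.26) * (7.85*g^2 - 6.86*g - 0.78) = -6.5155*g^5 + 27.5953*g^4 - 35.9975*g^3 + 15.1626*g^2 - 0.0442*g - 0.2028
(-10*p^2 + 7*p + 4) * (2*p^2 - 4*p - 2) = -20*p^4 + 54*p^3 - 30*p - 8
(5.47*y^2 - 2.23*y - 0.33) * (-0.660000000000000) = -3.6102*y^2 + 1.4718*y + 0.2178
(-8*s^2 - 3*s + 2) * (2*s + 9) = -16*s^3 - 78*s^2 - 23*s + 18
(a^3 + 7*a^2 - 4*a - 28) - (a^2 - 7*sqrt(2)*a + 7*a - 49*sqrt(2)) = a^3 + 6*a^2 - 11*a + 7*sqrt(2)*a - 28 + 49*sqrt(2)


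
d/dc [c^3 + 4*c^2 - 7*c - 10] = 3*c^2 + 8*c - 7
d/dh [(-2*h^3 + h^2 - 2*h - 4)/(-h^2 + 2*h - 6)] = 2*(h^4 - 4*h^3 + 18*h^2 - 10*h + 10)/(h^4 - 4*h^3 + 16*h^2 - 24*h + 36)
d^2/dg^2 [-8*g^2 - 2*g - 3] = -16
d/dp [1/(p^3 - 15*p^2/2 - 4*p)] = 4*(-3*p^2 + 15*p + 4)/(p^2*(-2*p^2 + 15*p + 8)^2)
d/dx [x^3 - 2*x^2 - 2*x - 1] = 3*x^2 - 4*x - 2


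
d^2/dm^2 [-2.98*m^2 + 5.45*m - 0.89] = -5.96000000000000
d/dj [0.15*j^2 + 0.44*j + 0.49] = 0.3*j + 0.44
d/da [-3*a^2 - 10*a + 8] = -6*a - 10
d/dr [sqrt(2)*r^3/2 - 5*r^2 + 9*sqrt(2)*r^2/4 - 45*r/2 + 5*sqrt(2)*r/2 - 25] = 3*sqrt(2)*r^2/2 - 10*r + 9*sqrt(2)*r/2 - 45/2 + 5*sqrt(2)/2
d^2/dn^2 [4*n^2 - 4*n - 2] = 8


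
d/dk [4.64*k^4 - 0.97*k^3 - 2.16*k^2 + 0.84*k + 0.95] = 18.56*k^3 - 2.91*k^2 - 4.32*k + 0.84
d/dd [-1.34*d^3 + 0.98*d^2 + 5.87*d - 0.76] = -4.02*d^2 + 1.96*d + 5.87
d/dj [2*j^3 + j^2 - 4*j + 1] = 6*j^2 + 2*j - 4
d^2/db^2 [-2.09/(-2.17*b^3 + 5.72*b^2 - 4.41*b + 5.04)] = ((23.9096 - 27.2118*b)*(2.17*b^3 - 5.72*b^2 + 4.41*b - 5.04) + 2.09*(6.51*b^2 - 11.44*b + 4.41)*(13.02*b^2 - 22.88*b + 8.82))/(2.17*b^3 - 5.72*b^2 + 4.41*b - 5.04)^3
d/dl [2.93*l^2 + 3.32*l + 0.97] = 5.86*l + 3.32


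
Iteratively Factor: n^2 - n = (n)*(n - 1)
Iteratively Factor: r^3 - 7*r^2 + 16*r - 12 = (r - 2)*(r^2 - 5*r + 6) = (r - 2)^2*(r - 3)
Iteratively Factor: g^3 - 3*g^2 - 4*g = (g - 4)*(g^2 + g) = g*(g - 4)*(g + 1)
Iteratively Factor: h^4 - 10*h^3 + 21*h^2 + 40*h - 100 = (h - 5)*(h^3 - 5*h^2 - 4*h + 20) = (h - 5)*(h + 2)*(h^2 - 7*h + 10) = (h - 5)^2*(h + 2)*(h - 2)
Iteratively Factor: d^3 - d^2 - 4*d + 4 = (d - 2)*(d^2 + d - 2) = (d - 2)*(d + 2)*(d - 1)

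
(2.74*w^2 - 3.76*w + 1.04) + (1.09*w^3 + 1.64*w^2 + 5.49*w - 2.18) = 1.09*w^3 + 4.38*w^2 + 1.73*w - 1.14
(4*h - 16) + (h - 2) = 5*h - 18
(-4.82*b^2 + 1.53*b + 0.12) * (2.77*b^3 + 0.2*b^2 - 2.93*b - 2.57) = -13.3514*b^5 + 3.2741*b^4 + 14.761*b^3 + 7.9285*b^2 - 4.2837*b - 0.3084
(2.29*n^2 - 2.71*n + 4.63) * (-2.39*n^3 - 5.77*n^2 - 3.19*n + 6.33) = -5.4731*n^5 - 6.7364*n^4 - 2.7341*n^3 - 3.5745*n^2 - 31.924*n + 29.3079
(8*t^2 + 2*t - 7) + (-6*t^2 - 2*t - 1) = 2*t^2 - 8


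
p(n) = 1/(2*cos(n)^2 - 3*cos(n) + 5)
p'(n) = (4*sin(n)*cos(n) - 3*sin(n))/(2*cos(n)^2 - 3*cos(n) + 5)^2 = (4*cos(n) - 3)*sin(n)/(-3*cos(n) + cos(2*n) + 6)^2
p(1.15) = 0.24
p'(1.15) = -0.07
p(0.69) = 0.26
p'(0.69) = 0.00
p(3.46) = 0.10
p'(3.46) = 0.02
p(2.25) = 0.13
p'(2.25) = -0.07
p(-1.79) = 0.17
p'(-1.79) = 0.11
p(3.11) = 0.10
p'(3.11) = -0.00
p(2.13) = 0.14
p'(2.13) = -0.08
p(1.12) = 0.25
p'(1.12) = -0.07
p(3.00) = 0.10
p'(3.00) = -0.00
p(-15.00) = 0.12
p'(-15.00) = 0.06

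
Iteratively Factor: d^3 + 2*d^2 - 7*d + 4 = (d - 1)*(d^2 + 3*d - 4) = (d - 1)^2*(d + 4)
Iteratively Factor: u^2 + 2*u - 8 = (u + 4)*(u - 2)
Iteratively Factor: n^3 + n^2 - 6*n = (n - 2)*(n^2 + 3*n) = (n - 2)*(n + 3)*(n)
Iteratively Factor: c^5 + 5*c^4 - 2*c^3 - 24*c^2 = (c)*(c^4 + 5*c^3 - 2*c^2 - 24*c) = c*(c + 4)*(c^3 + c^2 - 6*c) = c*(c + 3)*(c + 4)*(c^2 - 2*c) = c^2*(c + 3)*(c + 4)*(c - 2)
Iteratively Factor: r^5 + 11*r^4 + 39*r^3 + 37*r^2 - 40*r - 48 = (r + 3)*(r^4 + 8*r^3 + 15*r^2 - 8*r - 16) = (r + 1)*(r + 3)*(r^3 + 7*r^2 + 8*r - 16) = (r + 1)*(r + 3)*(r + 4)*(r^2 + 3*r - 4) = (r - 1)*(r + 1)*(r + 3)*(r + 4)*(r + 4)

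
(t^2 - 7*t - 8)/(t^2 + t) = (t - 8)/t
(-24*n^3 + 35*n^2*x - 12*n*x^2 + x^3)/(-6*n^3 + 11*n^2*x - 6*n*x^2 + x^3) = (-8*n + x)/(-2*n + x)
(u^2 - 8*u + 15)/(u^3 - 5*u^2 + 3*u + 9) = (u - 5)/(u^2 - 2*u - 3)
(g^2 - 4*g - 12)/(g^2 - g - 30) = (g + 2)/(g + 5)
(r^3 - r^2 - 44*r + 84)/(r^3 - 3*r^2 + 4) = (r^2 + r - 42)/(r^2 - r - 2)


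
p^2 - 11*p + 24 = (p - 8)*(p - 3)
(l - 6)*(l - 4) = l^2 - 10*l + 24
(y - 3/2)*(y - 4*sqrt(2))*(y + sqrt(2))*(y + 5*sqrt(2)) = y^4 - 3*y^3/2 + 2*sqrt(2)*y^3 - 38*y^2 - 3*sqrt(2)*y^2 - 40*sqrt(2)*y + 57*y + 60*sqrt(2)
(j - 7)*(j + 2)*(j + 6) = j^3 + j^2 - 44*j - 84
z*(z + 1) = z^2 + z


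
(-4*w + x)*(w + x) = -4*w^2 - 3*w*x + x^2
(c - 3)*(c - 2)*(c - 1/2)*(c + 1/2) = c^4 - 5*c^3 + 23*c^2/4 + 5*c/4 - 3/2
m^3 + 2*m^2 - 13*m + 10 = (m - 2)*(m - 1)*(m + 5)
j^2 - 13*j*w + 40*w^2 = (j - 8*w)*(j - 5*w)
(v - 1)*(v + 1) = v^2 - 1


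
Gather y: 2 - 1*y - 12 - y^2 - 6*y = -y^2 - 7*y - 10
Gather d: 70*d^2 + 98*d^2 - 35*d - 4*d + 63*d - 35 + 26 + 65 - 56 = 168*d^2 + 24*d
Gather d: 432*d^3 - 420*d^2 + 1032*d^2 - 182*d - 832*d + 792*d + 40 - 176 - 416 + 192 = 432*d^3 + 612*d^2 - 222*d - 360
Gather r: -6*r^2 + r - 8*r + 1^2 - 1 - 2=-6*r^2 - 7*r - 2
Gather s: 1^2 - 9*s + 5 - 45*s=6 - 54*s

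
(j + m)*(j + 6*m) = j^2 + 7*j*m + 6*m^2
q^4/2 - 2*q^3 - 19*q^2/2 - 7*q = q*(q/2 + 1)*(q - 7)*(q + 1)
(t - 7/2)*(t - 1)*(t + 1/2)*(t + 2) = t^4 - 2*t^3 - 27*t^2/4 + 17*t/4 + 7/2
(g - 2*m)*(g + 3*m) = g^2 + g*m - 6*m^2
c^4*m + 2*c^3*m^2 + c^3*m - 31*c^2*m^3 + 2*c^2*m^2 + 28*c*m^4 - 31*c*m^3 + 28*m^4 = (c - 4*m)*(c - m)*(c + 7*m)*(c*m + m)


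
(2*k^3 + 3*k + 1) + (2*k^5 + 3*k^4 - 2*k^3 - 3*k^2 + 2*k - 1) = 2*k^5 + 3*k^4 - 3*k^2 + 5*k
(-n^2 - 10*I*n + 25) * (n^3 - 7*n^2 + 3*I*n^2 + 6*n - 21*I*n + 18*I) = -n^5 + 7*n^4 - 13*I*n^4 + 49*n^3 + 91*I*n^3 - 385*n^2 - 3*I*n^2 + 330*n - 525*I*n + 450*I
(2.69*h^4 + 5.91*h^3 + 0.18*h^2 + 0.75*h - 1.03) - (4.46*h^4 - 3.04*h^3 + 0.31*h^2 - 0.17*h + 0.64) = -1.77*h^4 + 8.95*h^3 - 0.13*h^2 + 0.92*h - 1.67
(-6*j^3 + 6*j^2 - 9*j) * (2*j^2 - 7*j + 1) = -12*j^5 + 54*j^4 - 66*j^3 + 69*j^2 - 9*j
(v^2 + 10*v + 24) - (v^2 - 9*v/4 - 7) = 49*v/4 + 31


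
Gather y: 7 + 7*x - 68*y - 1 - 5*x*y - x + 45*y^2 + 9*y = 6*x + 45*y^2 + y*(-5*x - 59) + 6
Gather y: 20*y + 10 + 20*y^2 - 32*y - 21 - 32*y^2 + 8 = -12*y^2 - 12*y - 3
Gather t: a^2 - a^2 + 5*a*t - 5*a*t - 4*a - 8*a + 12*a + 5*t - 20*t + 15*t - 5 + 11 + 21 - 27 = 0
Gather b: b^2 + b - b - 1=b^2 - 1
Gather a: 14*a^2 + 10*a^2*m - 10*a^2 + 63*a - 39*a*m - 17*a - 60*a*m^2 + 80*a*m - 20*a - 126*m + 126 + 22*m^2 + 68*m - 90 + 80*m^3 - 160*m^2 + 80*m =a^2*(10*m + 4) + a*(-60*m^2 + 41*m + 26) + 80*m^3 - 138*m^2 + 22*m + 36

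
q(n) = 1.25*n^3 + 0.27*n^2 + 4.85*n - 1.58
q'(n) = 3.75*n^2 + 0.54*n + 4.85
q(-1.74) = -15.79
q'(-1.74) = 15.26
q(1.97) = 18.58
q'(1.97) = 20.47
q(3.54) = 74.42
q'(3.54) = 53.76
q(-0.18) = -2.45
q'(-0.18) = 4.87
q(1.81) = 15.50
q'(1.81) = 18.11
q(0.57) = 1.50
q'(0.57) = 6.38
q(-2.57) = -33.48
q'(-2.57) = 28.23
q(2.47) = 30.88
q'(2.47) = 29.06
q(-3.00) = -47.45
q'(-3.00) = 36.98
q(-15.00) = -4232.33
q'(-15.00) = 840.50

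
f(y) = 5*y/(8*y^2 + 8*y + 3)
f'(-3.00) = -0.13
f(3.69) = 0.13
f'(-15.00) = 0.00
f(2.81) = 0.16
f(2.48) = 0.17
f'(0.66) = -0.02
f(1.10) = 0.26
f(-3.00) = -0.29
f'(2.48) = -0.04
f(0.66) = 0.28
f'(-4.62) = -0.04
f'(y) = 5*y*(-16*y - 8)/(8*y^2 + 8*y + 3)^2 + 5/(8*y^2 + 8*y + 3) = 5*(3 - 8*y^2)/(64*y^4 + 128*y^3 + 112*y^2 + 48*y + 9)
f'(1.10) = -0.07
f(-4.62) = -0.17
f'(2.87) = -0.04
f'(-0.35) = 7.25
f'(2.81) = -0.04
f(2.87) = 0.16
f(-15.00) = -0.04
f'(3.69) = -0.03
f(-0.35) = -1.48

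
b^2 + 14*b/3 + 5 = (b + 5/3)*(b + 3)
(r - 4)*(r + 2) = r^2 - 2*r - 8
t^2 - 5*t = t*(t - 5)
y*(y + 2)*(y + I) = y^3 + 2*y^2 + I*y^2 + 2*I*y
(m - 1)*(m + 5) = m^2 + 4*m - 5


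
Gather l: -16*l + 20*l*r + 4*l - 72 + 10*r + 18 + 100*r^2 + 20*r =l*(20*r - 12) + 100*r^2 + 30*r - 54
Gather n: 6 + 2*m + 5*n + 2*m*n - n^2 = 2*m - n^2 + n*(2*m + 5) + 6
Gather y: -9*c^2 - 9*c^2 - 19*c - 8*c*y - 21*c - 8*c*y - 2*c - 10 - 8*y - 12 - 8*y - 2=-18*c^2 - 42*c + y*(-16*c - 16) - 24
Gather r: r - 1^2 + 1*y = r + y - 1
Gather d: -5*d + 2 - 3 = -5*d - 1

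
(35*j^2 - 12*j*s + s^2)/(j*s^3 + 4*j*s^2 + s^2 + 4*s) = (35*j^2 - 12*j*s + s^2)/(s*(j*s^2 + 4*j*s + s + 4))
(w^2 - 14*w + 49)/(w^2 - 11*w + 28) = (w - 7)/(w - 4)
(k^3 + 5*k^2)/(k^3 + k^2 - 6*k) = k*(k + 5)/(k^2 + k - 6)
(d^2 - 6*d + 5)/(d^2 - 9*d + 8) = (d - 5)/(d - 8)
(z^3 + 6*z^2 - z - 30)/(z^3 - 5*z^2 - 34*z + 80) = (z + 3)/(z - 8)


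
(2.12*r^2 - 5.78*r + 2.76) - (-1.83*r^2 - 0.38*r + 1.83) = 3.95*r^2 - 5.4*r + 0.93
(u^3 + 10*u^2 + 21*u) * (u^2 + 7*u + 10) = u^5 + 17*u^4 + 101*u^3 + 247*u^2 + 210*u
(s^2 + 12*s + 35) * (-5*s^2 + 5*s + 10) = -5*s^4 - 55*s^3 - 105*s^2 + 295*s + 350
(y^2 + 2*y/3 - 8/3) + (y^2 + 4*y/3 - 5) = 2*y^2 + 2*y - 23/3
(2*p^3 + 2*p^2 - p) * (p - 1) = 2*p^4 - 3*p^2 + p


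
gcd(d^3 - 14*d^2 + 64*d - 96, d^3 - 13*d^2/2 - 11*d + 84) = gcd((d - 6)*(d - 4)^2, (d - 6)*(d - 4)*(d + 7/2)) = d^2 - 10*d + 24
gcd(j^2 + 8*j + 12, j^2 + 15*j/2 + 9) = j + 6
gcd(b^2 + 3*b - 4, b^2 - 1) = b - 1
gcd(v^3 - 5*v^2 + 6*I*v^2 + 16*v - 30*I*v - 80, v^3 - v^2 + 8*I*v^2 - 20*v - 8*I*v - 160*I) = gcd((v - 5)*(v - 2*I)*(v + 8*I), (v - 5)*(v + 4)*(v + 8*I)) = v^2 + v*(-5 + 8*I) - 40*I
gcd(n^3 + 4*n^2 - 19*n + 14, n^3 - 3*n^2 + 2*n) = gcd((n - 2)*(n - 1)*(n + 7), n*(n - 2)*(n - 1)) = n^2 - 3*n + 2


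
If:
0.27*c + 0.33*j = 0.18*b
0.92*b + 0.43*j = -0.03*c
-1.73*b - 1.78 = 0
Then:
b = -1.03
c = -3.69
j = 2.46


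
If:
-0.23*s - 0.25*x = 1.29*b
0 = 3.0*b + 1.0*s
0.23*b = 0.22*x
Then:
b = 0.00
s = 0.00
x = 0.00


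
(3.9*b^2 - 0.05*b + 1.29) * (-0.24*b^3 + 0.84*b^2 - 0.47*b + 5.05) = -0.936*b^5 + 3.288*b^4 - 2.1846*b^3 + 20.8021*b^2 - 0.8588*b + 6.5145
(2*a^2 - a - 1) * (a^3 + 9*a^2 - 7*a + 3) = 2*a^5 + 17*a^4 - 24*a^3 + 4*a^2 + 4*a - 3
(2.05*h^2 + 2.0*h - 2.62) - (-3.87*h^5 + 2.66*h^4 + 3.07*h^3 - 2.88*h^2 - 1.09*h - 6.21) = 3.87*h^5 - 2.66*h^4 - 3.07*h^3 + 4.93*h^2 + 3.09*h + 3.59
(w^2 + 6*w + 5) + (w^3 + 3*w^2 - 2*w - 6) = w^3 + 4*w^2 + 4*w - 1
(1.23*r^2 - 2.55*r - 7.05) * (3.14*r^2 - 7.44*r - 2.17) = 3.8622*r^4 - 17.1582*r^3 - 5.8341*r^2 + 57.9855*r + 15.2985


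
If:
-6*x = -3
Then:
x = 1/2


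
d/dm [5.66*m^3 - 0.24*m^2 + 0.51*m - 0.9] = 16.98*m^2 - 0.48*m + 0.51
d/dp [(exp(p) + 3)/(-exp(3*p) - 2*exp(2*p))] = (2*exp(2*p) + 11*exp(p) + 12)*exp(-2*p)/(exp(2*p) + 4*exp(p) + 4)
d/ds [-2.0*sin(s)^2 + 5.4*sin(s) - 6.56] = (5.4 - 4.0*sin(s))*cos(s)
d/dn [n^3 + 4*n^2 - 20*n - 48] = 3*n^2 + 8*n - 20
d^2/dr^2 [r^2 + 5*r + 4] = 2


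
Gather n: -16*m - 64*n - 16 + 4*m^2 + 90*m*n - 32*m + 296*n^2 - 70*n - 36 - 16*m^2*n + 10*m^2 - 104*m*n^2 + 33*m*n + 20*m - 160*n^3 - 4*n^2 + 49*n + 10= 14*m^2 - 28*m - 160*n^3 + n^2*(292 - 104*m) + n*(-16*m^2 + 123*m - 85) - 42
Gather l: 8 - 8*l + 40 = 48 - 8*l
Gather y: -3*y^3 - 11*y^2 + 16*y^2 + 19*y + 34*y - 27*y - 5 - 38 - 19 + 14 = -3*y^3 + 5*y^2 + 26*y - 48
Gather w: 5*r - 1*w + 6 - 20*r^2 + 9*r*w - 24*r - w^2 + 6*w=-20*r^2 - 19*r - w^2 + w*(9*r + 5) + 6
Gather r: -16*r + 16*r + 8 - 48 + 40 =0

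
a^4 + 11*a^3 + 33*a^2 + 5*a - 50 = (a - 1)*(a + 2)*(a + 5)^2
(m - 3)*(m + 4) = m^2 + m - 12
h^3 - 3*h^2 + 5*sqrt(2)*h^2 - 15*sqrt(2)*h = h*(h - 3)*(h + 5*sqrt(2))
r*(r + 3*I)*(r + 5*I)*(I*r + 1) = I*r^4 - 7*r^3 - 7*I*r^2 - 15*r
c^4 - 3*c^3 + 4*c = c*(c - 2)^2*(c + 1)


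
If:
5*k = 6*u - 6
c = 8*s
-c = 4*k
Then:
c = 24/5 - 24*u/5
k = 6*u/5 - 6/5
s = 3/5 - 3*u/5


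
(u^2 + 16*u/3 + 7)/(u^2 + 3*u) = (u + 7/3)/u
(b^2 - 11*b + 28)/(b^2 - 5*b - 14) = (b - 4)/(b + 2)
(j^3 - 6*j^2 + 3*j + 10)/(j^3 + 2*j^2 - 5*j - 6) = (j - 5)/(j + 3)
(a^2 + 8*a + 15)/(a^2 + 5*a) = (a + 3)/a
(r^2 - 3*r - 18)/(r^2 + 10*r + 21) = (r - 6)/(r + 7)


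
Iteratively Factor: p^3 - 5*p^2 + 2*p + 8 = (p - 2)*(p^2 - 3*p - 4) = (p - 4)*(p - 2)*(p + 1)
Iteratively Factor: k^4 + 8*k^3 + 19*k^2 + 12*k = (k + 4)*(k^3 + 4*k^2 + 3*k) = (k + 1)*(k + 4)*(k^2 + 3*k) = k*(k + 1)*(k + 4)*(k + 3)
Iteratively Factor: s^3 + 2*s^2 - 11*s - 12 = (s - 3)*(s^2 + 5*s + 4) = (s - 3)*(s + 4)*(s + 1)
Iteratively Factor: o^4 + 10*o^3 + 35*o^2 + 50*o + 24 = (o + 4)*(o^3 + 6*o^2 + 11*o + 6) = (o + 2)*(o + 4)*(o^2 + 4*o + 3) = (o + 2)*(o + 3)*(o + 4)*(o + 1)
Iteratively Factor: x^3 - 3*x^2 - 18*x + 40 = (x - 2)*(x^2 - x - 20) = (x - 5)*(x - 2)*(x + 4)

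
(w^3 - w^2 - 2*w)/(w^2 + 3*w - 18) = w*(w^2 - w - 2)/(w^2 + 3*w - 18)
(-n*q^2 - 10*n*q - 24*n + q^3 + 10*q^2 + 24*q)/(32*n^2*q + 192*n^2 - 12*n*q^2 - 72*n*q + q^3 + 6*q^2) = (-n*q - 4*n + q^2 + 4*q)/(32*n^2 - 12*n*q + q^2)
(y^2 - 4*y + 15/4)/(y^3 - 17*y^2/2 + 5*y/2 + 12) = (y - 5/2)/(y^2 - 7*y - 8)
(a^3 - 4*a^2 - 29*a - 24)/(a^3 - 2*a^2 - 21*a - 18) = (a - 8)/(a - 6)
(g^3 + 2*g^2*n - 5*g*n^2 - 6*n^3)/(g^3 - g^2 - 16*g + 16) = (g^3 + 2*g^2*n - 5*g*n^2 - 6*n^3)/(g^3 - g^2 - 16*g + 16)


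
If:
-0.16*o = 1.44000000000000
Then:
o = -9.00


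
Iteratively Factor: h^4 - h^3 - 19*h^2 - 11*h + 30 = (h + 3)*(h^3 - 4*h^2 - 7*h + 10) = (h - 1)*(h + 3)*(h^2 - 3*h - 10) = (h - 1)*(h + 2)*(h + 3)*(h - 5)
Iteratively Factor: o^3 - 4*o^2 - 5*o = (o)*(o^2 - 4*o - 5) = o*(o - 5)*(o + 1)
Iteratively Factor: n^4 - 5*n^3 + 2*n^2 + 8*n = (n - 4)*(n^3 - n^2 - 2*n) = n*(n - 4)*(n^2 - n - 2) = n*(n - 4)*(n + 1)*(n - 2)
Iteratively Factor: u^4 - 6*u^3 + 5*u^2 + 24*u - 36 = (u - 3)*(u^3 - 3*u^2 - 4*u + 12) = (u - 3)^2*(u^2 - 4) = (u - 3)^2*(u + 2)*(u - 2)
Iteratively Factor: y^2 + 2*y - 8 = (y + 4)*(y - 2)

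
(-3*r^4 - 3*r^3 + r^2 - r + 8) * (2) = -6*r^4 - 6*r^3 + 2*r^2 - 2*r + 16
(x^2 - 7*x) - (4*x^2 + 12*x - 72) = -3*x^2 - 19*x + 72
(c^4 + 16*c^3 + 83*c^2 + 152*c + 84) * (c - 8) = c^5 + 8*c^4 - 45*c^3 - 512*c^2 - 1132*c - 672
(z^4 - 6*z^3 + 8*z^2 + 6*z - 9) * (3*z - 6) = 3*z^5 - 24*z^4 + 60*z^3 - 30*z^2 - 63*z + 54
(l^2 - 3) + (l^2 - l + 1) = 2*l^2 - l - 2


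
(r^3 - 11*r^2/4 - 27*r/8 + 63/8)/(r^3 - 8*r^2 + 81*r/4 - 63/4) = (4*r + 7)/(2*(2*r - 7))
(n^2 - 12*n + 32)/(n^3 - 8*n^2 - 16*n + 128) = 1/(n + 4)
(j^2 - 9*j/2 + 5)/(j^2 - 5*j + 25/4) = 2*(j - 2)/(2*j - 5)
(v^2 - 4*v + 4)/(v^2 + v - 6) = (v - 2)/(v + 3)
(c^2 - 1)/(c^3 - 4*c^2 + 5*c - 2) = (c + 1)/(c^2 - 3*c + 2)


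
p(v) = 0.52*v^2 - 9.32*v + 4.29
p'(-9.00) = -18.68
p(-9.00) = 130.29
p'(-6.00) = -15.56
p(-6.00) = 78.93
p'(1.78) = -7.47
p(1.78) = -10.65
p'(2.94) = -6.26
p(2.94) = -18.62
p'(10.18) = 1.27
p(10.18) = -36.70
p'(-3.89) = -13.37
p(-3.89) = 48.41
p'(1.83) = -7.42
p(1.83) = -11.02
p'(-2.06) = -11.46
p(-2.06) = 25.70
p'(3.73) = -5.44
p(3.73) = -23.24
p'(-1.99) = -11.39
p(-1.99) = 24.90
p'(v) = 1.04*v - 9.32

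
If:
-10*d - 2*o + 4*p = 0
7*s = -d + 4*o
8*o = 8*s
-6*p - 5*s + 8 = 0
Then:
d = 24/37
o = -8/37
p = 56/37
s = -8/37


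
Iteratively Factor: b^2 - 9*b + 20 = (b - 4)*(b - 5)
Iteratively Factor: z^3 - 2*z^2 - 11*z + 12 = (z + 3)*(z^2 - 5*z + 4) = (z - 4)*(z + 3)*(z - 1)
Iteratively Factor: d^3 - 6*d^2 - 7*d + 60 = (d - 5)*(d^2 - d - 12) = (d - 5)*(d - 4)*(d + 3)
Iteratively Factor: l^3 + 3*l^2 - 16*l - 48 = (l - 4)*(l^2 + 7*l + 12) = (l - 4)*(l + 3)*(l + 4)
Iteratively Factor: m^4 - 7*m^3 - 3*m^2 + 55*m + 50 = (m - 5)*(m^3 - 2*m^2 - 13*m - 10) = (m - 5)*(m + 2)*(m^2 - 4*m - 5) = (m - 5)*(m + 1)*(m + 2)*(m - 5)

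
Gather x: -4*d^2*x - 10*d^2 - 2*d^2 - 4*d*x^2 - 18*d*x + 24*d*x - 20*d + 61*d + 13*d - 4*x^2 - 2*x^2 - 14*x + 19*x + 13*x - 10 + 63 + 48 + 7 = -12*d^2 + 54*d + x^2*(-4*d - 6) + x*(-4*d^2 + 6*d + 18) + 108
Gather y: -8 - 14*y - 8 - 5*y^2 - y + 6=-5*y^2 - 15*y - 10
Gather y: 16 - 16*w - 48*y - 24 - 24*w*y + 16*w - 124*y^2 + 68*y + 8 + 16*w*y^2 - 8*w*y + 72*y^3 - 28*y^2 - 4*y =72*y^3 + y^2*(16*w - 152) + y*(16 - 32*w)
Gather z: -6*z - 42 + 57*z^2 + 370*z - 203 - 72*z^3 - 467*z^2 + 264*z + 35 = -72*z^3 - 410*z^2 + 628*z - 210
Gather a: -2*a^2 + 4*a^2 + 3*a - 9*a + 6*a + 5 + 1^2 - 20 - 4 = 2*a^2 - 18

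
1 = 1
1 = 1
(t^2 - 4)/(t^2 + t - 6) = (t + 2)/(t + 3)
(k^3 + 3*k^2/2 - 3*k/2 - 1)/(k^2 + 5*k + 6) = (2*k^2 - k - 1)/(2*(k + 3))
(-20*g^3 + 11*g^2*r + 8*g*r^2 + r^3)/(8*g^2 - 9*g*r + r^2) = (20*g^2 + 9*g*r + r^2)/(-8*g + r)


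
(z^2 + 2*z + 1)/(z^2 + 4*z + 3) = (z + 1)/(z + 3)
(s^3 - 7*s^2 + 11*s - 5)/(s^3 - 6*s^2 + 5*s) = (s - 1)/s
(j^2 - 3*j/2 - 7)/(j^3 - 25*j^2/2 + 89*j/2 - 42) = (2*j^2 - 3*j - 14)/(2*j^3 - 25*j^2 + 89*j - 84)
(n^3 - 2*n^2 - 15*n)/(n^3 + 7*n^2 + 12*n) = (n - 5)/(n + 4)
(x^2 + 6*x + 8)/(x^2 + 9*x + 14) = (x + 4)/(x + 7)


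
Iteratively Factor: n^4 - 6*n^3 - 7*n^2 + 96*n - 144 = (n - 4)*(n^3 - 2*n^2 - 15*n + 36) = (n - 4)*(n - 3)*(n^2 + n - 12) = (n - 4)*(n - 3)*(n + 4)*(n - 3)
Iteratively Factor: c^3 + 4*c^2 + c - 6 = (c + 3)*(c^2 + c - 2) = (c - 1)*(c + 3)*(c + 2)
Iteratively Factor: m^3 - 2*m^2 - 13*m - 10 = (m - 5)*(m^2 + 3*m + 2) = (m - 5)*(m + 1)*(m + 2)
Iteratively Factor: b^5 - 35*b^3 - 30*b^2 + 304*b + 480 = (b - 5)*(b^4 + 5*b^3 - 10*b^2 - 80*b - 96) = (b - 5)*(b + 3)*(b^3 + 2*b^2 - 16*b - 32) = (b - 5)*(b + 2)*(b + 3)*(b^2 - 16) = (b - 5)*(b - 4)*(b + 2)*(b + 3)*(b + 4)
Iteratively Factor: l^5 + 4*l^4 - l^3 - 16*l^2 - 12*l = (l + 2)*(l^4 + 2*l^3 - 5*l^2 - 6*l) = (l + 2)*(l + 3)*(l^3 - l^2 - 2*l) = (l - 2)*(l + 2)*(l + 3)*(l^2 + l) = (l - 2)*(l + 1)*(l + 2)*(l + 3)*(l)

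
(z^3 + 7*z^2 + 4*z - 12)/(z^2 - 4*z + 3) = (z^2 + 8*z + 12)/(z - 3)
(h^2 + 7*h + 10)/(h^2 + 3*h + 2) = (h + 5)/(h + 1)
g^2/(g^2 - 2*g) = g/(g - 2)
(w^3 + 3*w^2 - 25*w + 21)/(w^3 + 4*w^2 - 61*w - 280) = (w^2 - 4*w + 3)/(w^2 - 3*w - 40)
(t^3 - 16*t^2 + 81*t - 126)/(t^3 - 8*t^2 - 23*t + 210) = (t - 3)/(t + 5)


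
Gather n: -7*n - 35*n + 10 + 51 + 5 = 66 - 42*n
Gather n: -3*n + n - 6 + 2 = -2*n - 4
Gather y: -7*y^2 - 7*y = -7*y^2 - 7*y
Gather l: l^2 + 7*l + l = l^2 + 8*l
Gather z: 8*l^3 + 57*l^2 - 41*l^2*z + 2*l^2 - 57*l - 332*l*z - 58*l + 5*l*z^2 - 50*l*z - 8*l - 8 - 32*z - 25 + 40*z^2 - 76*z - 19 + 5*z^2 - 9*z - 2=8*l^3 + 59*l^2 - 123*l + z^2*(5*l + 45) + z*(-41*l^2 - 382*l - 117) - 54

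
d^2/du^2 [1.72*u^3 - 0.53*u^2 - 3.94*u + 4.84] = 10.32*u - 1.06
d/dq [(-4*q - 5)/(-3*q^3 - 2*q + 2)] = (12*q^3 + 8*q - (4*q + 5)*(9*q^2 + 2) - 8)/(3*q^3 + 2*q - 2)^2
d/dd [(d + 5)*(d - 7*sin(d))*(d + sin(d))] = (d + 5)*(d - 7*sin(d))*(cos(d) + 1) - (d + 5)*(d + sin(d))*(7*cos(d) - 1) + (d - 7*sin(d))*(d + sin(d))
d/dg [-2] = 0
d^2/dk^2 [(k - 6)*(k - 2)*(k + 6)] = 6*k - 4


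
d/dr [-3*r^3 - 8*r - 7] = -9*r^2 - 8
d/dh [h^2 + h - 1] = 2*h + 1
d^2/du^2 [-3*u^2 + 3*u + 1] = -6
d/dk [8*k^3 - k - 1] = 24*k^2 - 1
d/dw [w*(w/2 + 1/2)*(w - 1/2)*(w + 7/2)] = 2*w^3 + 6*w^2 + 5*w/4 - 7/8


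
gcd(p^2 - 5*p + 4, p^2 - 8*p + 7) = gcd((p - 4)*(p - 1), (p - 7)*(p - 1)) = p - 1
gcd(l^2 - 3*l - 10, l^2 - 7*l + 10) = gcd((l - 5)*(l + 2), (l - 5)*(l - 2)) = l - 5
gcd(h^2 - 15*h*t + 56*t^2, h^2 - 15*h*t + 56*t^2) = h^2 - 15*h*t + 56*t^2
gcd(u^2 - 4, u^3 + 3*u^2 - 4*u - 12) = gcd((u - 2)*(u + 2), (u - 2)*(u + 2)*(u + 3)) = u^2 - 4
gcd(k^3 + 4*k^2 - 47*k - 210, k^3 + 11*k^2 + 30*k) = k^2 + 11*k + 30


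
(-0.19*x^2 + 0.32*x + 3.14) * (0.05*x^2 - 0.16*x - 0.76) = -0.0095*x^4 + 0.0464*x^3 + 0.2502*x^2 - 0.7456*x - 2.3864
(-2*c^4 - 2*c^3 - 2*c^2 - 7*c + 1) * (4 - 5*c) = 10*c^5 + 2*c^4 + 2*c^3 + 27*c^2 - 33*c + 4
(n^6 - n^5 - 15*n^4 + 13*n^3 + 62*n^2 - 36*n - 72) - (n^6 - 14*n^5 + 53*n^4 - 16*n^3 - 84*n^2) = 13*n^5 - 68*n^4 + 29*n^3 + 146*n^2 - 36*n - 72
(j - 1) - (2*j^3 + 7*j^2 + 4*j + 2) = -2*j^3 - 7*j^2 - 3*j - 3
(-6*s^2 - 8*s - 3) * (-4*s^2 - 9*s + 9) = 24*s^4 + 86*s^3 + 30*s^2 - 45*s - 27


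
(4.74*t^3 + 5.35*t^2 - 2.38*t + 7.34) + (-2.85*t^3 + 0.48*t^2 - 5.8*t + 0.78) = 1.89*t^3 + 5.83*t^2 - 8.18*t + 8.12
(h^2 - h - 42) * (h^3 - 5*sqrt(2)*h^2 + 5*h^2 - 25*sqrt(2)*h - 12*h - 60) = h^5 - 5*sqrt(2)*h^4 + 4*h^4 - 59*h^3 - 20*sqrt(2)*h^3 - 258*h^2 + 235*sqrt(2)*h^2 + 564*h + 1050*sqrt(2)*h + 2520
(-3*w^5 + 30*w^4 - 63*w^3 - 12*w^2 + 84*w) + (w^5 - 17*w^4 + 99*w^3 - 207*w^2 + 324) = -2*w^5 + 13*w^4 + 36*w^3 - 219*w^2 + 84*w + 324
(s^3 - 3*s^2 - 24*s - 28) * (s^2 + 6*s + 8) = s^5 + 3*s^4 - 34*s^3 - 196*s^2 - 360*s - 224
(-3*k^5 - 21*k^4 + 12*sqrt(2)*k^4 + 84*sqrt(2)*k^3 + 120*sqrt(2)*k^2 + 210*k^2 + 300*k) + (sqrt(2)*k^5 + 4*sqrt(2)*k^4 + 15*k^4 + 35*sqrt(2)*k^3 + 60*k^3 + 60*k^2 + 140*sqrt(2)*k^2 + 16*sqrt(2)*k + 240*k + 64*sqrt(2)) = -3*k^5 + sqrt(2)*k^5 - 6*k^4 + 16*sqrt(2)*k^4 + 60*k^3 + 119*sqrt(2)*k^3 + 270*k^2 + 260*sqrt(2)*k^2 + 16*sqrt(2)*k + 540*k + 64*sqrt(2)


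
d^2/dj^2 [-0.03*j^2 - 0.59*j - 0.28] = -0.0600000000000000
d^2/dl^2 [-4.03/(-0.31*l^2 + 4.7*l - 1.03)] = (-0.774566*l^2 + 11.74342*l + 4.03*(0.62*l - 4.7)*(1.24*l - 9.4) - 2.573558)/(0.31*l^2 - 4.7*l + 1.03)^3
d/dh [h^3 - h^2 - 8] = h*(3*h - 2)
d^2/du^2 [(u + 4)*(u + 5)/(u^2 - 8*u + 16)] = 2*(17*u + 148)/(u^4 - 16*u^3 + 96*u^2 - 256*u + 256)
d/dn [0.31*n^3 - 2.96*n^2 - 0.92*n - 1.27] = 0.93*n^2 - 5.92*n - 0.92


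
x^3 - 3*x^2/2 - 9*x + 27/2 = (x - 3)*(x - 3/2)*(x + 3)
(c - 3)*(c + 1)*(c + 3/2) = c^3 - c^2/2 - 6*c - 9/2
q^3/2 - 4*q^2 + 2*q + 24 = (q/2 + 1)*(q - 6)*(q - 4)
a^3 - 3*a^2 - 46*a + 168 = (a - 6)*(a - 4)*(a + 7)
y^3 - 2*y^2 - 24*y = y*(y - 6)*(y + 4)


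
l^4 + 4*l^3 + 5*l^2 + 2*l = l*(l + 1)^2*(l + 2)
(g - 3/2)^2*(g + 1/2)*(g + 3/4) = g^4 - 7*g^3/4 - 9*g^2/8 + 27*g/16 + 27/32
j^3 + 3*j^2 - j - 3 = (j - 1)*(j + 1)*(j + 3)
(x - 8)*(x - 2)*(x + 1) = x^3 - 9*x^2 + 6*x + 16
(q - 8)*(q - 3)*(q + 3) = q^3 - 8*q^2 - 9*q + 72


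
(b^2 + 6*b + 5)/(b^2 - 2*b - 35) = (b + 1)/(b - 7)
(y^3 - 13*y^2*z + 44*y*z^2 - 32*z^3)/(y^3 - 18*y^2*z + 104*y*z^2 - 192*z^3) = (y - z)/(y - 6*z)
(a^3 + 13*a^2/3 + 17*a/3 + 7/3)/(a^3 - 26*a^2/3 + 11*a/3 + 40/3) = (3*a^2 + 10*a + 7)/(3*a^2 - 29*a + 40)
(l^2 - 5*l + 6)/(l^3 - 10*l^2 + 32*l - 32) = (l - 3)/(l^2 - 8*l + 16)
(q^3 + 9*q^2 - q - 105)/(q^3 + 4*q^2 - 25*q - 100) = (q^2 + 4*q - 21)/(q^2 - q - 20)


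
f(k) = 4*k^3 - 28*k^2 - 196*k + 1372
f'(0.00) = -196.00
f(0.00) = 1372.00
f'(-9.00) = 1280.00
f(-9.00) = -2048.00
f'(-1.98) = -38.08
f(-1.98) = 1619.26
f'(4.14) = -222.16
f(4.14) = 364.48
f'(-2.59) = 29.54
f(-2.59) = 1622.32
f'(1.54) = -253.78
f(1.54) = 1018.36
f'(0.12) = -202.55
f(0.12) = 1348.08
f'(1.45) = -251.97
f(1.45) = 1041.12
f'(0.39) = -216.01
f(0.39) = 1291.54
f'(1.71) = -256.67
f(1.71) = 974.97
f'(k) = 12*k^2 - 56*k - 196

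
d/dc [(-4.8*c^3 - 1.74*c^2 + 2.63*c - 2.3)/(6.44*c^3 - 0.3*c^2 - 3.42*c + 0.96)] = (1.4210854715202e-14*c^5 + 12.6456*c^4 - 1.04240000000001*c^3 + 37.3518*c^2 - 4.7208*c - 5.3412)/(41.4736*c^6 - 3.864*c^5 - 43.9596*c^4 + 14.4168*c^3 + 11.1204*c^2 - 6.5664*c + 0.9216)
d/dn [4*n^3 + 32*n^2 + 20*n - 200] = 12*n^2 + 64*n + 20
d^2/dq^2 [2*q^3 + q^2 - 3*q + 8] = 12*q + 2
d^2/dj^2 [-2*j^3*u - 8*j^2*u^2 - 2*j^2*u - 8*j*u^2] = 4*u*(-3*j - 4*u - 1)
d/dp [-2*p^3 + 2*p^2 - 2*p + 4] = -6*p^2 + 4*p - 2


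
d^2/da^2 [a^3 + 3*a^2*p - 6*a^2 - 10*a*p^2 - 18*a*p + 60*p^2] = 6*a + 6*p - 12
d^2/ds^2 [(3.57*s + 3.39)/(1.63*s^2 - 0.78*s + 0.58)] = ((3.26*s - 0.78)*(3.57*s + 3.39)*(6.52*s - 1.56) - (34.9146*s + 5.4822)*(1.63*s^2 - 0.78*s + 0.58))/(1.63*s^2 - 0.78*s + 0.58)^3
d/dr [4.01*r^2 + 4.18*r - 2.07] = 8.02*r + 4.18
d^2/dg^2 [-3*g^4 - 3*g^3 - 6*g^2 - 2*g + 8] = -36*g^2 - 18*g - 12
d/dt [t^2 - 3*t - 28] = 2*t - 3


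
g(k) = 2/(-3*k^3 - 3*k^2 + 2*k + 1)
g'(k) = 2*(9*k^2 + 6*k - 2)/(-3*k^3 - 3*k^2 + 2*k + 1)^2 = 2*(9*k^2 + 6*k - 2)/(3*k^3 + 3*k^2 - 2*k - 1)^2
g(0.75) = -4.41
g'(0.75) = 73.66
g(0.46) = 2.01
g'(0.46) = 5.40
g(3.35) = -0.01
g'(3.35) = 0.01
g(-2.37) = 0.10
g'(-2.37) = 0.18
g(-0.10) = 2.59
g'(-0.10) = -8.40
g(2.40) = -0.04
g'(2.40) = 0.05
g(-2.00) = 0.22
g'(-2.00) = 0.54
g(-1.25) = -6.10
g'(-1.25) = 84.75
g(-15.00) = 0.00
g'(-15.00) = 0.00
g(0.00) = 2.00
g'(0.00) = -4.00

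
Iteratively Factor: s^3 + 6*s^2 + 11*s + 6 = (s + 2)*(s^2 + 4*s + 3) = (s + 1)*(s + 2)*(s + 3)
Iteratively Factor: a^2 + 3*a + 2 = (a + 1)*(a + 2)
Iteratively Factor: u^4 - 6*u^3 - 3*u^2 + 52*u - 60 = (u - 2)*(u^3 - 4*u^2 - 11*u + 30) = (u - 5)*(u - 2)*(u^2 + u - 6) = (u - 5)*(u - 2)^2*(u + 3)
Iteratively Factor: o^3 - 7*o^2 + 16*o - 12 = (o - 2)*(o^2 - 5*o + 6) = (o - 2)^2*(o - 3)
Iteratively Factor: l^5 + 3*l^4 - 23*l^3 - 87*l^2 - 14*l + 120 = (l - 5)*(l^4 + 8*l^3 + 17*l^2 - 2*l - 24) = (l - 5)*(l + 2)*(l^3 + 6*l^2 + 5*l - 12) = (l - 5)*(l - 1)*(l + 2)*(l^2 + 7*l + 12) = (l - 5)*(l - 1)*(l + 2)*(l + 4)*(l + 3)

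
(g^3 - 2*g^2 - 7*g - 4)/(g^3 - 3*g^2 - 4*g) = (g + 1)/g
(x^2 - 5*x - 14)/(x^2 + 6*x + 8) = (x - 7)/(x + 4)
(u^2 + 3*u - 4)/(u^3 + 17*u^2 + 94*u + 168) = (u - 1)/(u^2 + 13*u + 42)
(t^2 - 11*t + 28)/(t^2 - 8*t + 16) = (t - 7)/(t - 4)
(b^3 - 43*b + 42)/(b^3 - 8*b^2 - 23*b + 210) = (b^2 + 6*b - 7)/(b^2 - 2*b - 35)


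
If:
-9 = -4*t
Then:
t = 9/4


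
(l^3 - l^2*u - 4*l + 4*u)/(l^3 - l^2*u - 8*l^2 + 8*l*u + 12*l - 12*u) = (l + 2)/(l - 6)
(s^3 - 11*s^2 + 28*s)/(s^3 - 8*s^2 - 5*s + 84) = s/(s + 3)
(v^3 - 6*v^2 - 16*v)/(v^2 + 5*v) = (v^2 - 6*v - 16)/(v + 5)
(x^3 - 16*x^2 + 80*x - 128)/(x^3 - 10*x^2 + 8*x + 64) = (x - 4)/(x + 2)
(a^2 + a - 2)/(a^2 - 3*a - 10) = (a - 1)/(a - 5)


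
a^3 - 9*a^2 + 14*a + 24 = (a - 6)*(a - 4)*(a + 1)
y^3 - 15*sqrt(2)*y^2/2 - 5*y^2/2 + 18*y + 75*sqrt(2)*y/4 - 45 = (y - 5/2)*(y - 6*sqrt(2))*(y - 3*sqrt(2)/2)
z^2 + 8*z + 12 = (z + 2)*(z + 6)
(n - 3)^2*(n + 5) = n^3 - n^2 - 21*n + 45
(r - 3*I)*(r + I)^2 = r^3 - I*r^2 + 5*r + 3*I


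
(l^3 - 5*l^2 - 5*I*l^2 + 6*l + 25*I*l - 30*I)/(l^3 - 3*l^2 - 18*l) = (l^3 - 5*l^2*(1 + I) + l*(6 + 25*I) - 30*I)/(l*(l^2 - 3*l - 18))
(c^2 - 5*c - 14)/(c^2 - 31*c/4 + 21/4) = 4*(c + 2)/(4*c - 3)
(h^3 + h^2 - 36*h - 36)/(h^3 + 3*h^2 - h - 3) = (h^2 - 36)/(h^2 + 2*h - 3)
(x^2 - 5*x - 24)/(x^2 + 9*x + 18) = (x - 8)/(x + 6)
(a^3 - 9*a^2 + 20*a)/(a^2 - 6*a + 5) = a*(a - 4)/(a - 1)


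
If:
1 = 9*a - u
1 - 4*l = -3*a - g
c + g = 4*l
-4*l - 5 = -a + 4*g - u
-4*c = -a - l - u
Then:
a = -17/3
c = -16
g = -28/3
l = -19/3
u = -52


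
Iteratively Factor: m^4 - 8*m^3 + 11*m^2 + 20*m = (m + 1)*(m^3 - 9*m^2 + 20*m) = m*(m + 1)*(m^2 - 9*m + 20) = m*(m - 4)*(m + 1)*(m - 5)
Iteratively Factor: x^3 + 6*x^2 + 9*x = (x + 3)*(x^2 + 3*x) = (x + 3)^2*(x)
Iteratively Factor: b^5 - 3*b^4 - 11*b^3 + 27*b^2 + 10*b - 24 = (b + 1)*(b^4 - 4*b^3 - 7*b^2 + 34*b - 24) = (b - 2)*(b + 1)*(b^3 - 2*b^2 - 11*b + 12) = (b - 4)*(b - 2)*(b + 1)*(b^2 + 2*b - 3) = (b - 4)*(b - 2)*(b - 1)*(b + 1)*(b + 3)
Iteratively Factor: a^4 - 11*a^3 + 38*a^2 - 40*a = (a - 4)*(a^3 - 7*a^2 + 10*a) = (a - 4)*(a - 2)*(a^2 - 5*a) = (a - 5)*(a - 4)*(a - 2)*(a)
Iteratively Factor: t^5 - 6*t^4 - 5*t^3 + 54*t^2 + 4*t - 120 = (t + 2)*(t^4 - 8*t^3 + 11*t^2 + 32*t - 60) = (t - 3)*(t + 2)*(t^3 - 5*t^2 - 4*t + 20) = (t - 3)*(t + 2)^2*(t^2 - 7*t + 10) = (t - 5)*(t - 3)*(t + 2)^2*(t - 2)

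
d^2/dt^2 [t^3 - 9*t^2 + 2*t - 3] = 6*t - 18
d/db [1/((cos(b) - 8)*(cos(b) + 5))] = (2*cos(b) - 3)*sin(b)/((cos(b) - 8)^2*(cos(b) + 5)^2)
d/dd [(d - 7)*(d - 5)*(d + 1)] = 3*d^2 - 22*d + 23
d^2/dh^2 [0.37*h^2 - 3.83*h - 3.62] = 0.740000000000000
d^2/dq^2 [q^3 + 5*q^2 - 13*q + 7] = 6*q + 10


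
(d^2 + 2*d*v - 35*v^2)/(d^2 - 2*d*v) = (d^2 + 2*d*v - 35*v^2)/(d*(d - 2*v))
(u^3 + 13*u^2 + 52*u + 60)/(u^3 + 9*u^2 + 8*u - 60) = (u + 2)/(u - 2)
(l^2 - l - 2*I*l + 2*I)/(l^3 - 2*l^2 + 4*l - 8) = (l - 1)/(l^2 + 2*l*(-1 + I) - 4*I)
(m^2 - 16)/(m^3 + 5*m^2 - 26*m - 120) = (m - 4)/(m^2 + m - 30)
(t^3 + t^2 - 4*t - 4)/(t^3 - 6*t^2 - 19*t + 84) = (t^3 + t^2 - 4*t - 4)/(t^3 - 6*t^2 - 19*t + 84)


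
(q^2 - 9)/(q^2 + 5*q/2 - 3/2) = 2*(q - 3)/(2*q - 1)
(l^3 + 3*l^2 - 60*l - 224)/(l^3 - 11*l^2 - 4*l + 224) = (l + 7)/(l - 7)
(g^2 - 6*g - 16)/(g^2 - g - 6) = (g - 8)/(g - 3)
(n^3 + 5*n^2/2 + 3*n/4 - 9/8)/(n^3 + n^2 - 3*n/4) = (n + 3/2)/n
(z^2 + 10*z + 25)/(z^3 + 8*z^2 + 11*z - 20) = (z + 5)/(z^2 + 3*z - 4)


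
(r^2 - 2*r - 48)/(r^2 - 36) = (r - 8)/(r - 6)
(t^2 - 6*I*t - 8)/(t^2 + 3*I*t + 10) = (t - 4*I)/(t + 5*I)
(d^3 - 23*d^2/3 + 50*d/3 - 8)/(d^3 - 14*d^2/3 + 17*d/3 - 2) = (d - 4)/(d - 1)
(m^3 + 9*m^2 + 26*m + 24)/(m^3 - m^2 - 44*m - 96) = (m + 2)/(m - 8)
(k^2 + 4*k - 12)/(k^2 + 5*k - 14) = (k + 6)/(k + 7)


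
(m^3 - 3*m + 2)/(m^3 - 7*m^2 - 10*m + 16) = (m - 1)/(m - 8)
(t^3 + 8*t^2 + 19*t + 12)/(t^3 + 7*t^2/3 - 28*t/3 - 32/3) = 3*(t + 3)/(3*t - 8)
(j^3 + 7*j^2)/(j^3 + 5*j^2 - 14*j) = j/(j - 2)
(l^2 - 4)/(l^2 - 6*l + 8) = (l + 2)/(l - 4)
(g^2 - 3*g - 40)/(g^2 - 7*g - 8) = (g + 5)/(g + 1)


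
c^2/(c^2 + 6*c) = c/(c + 6)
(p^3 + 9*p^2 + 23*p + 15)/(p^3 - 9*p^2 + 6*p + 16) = (p^2 + 8*p + 15)/(p^2 - 10*p + 16)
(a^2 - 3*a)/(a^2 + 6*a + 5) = a*(a - 3)/(a^2 + 6*a + 5)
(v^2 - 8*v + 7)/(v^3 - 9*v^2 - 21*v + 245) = (v - 1)/(v^2 - 2*v - 35)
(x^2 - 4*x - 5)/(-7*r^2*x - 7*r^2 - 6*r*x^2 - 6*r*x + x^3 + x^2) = (x - 5)/(-7*r^2 - 6*r*x + x^2)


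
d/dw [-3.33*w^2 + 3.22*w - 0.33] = 3.22 - 6.66*w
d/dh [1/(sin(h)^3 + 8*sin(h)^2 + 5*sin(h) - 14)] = -(3*sin(h)^2 + 16*sin(h) + 5)*cos(h)/(sin(h)^3 + 8*sin(h)^2 + 5*sin(h) - 14)^2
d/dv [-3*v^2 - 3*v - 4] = -6*v - 3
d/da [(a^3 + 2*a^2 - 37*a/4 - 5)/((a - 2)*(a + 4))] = (a^2 - 4*a + 21/4)/(a^2 - 4*a + 4)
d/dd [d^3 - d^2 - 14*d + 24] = 3*d^2 - 2*d - 14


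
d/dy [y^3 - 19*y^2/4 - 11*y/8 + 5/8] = 3*y^2 - 19*y/2 - 11/8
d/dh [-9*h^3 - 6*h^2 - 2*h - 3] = -27*h^2 - 12*h - 2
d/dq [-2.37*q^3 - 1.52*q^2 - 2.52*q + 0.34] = -7.11*q^2 - 3.04*q - 2.52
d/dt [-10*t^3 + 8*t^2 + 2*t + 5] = -30*t^2 + 16*t + 2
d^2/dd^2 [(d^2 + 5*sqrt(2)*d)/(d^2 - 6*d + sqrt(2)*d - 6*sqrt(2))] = 4*(2*sqrt(2)*d^3 + 3*d^3 + 9*sqrt(2)*d^2 + 90*d - 144 + 30*sqrt(2))/(d^6 - 18*d^5 + 3*sqrt(2)*d^5 - 54*sqrt(2)*d^4 + 114*d^4 - 324*d^3 + 326*sqrt(2)*d^3 - 684*sqrt(2)*d^2 + 648*d^2 - 1296*d + 216*sqrt(2)*d - 432*sqrt(2))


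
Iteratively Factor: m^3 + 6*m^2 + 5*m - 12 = (m + 4)*(m^2 + 2*m - 3) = (m - 1)*(m + 4)*(m + 3)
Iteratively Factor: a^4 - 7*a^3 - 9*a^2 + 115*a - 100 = (a + 4)*(a^3 - 11*a^2 + 35*a - 25) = (a - 5)*(a + 4)*(a^2 - 6*a + 5) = (a - 5)*(a - 1)*(a + 4)*(a - 5)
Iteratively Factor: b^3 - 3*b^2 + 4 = (b - 2)*(b^2 - b - 2) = (b - 2)*(b + 1)*(b - 2)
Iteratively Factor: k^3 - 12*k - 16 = (k + 2)*(k^2 - 2*k - 8) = (k - 4)*(k + 2)*(k + 2)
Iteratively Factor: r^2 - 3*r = (r - 3)*(r)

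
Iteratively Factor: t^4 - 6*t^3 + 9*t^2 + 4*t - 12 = (t - 2)*(t^3 - 4*t^2 + t + 6) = (t - 2)*(t + 1)*(t^2 - 5*t + 6) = (t - 2)^2*(t + 1)*(t - 3)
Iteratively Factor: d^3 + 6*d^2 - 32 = (d + 4)*(d^2 + 2*d - 8) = (d - 2)*(d + 4)*(d + 4)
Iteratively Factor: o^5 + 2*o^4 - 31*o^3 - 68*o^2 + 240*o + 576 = (o + 4)*(o^4 - 2*o^3 - 23*o^2 + 24*o + 144) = (o - 4)*(o + 4)*(o^3 + 2*o^2 - 15*o - 36) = (o - 4)^2*(o + 4)*(o^2 + 6*o + 9) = (o - 4)^2*(o + 3)*(o + 4)*(o + 3)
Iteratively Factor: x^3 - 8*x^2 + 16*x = (x - 4)*(x^2 - 4*x) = (x - 4)^2*(x)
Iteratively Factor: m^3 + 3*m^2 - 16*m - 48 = (m - 4)*(m^2 + 7*m + 12) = (m - 4)*(m + 4)*(m + 3)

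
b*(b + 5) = b^2 + 5*b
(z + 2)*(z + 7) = z^2 + 9*z + 14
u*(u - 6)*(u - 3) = u^3 - 9*u^2 + 18*u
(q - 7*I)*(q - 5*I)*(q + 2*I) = q^3 - 10*I*q^2 - 11*q - 70*I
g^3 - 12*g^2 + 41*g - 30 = (g - 6)*(g - 5)*(g - 1)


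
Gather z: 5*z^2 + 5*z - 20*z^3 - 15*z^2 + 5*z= -20*z^3 - 10*z^2 + 10*z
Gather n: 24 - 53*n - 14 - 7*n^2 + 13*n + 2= -7*n^2 - 40*n + 12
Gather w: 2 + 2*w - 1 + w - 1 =3*w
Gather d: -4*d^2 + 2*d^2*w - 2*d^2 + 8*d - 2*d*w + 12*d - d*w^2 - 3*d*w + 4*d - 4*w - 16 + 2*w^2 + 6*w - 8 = d^2*(2*w - 6) + d*(-w^2 - 5*w + 24) + 2*w^2 + 2*w - 24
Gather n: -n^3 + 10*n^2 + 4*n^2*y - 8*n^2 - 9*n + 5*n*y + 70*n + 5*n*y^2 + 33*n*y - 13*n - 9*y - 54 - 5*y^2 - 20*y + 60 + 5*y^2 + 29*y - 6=-n^3 + n^2*(4*y + 2) + n*(5*y^2 + 38*y + 48)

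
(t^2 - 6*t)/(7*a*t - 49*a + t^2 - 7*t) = t*(t - 6)/(7*a*t - 49*a + t^2 - 7*t)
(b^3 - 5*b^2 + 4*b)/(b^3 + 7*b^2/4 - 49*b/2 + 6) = 4*b*(b - 1)/(4*b^2 + 23*b - 6)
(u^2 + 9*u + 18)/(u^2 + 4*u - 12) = (u + 3)/(u - 2)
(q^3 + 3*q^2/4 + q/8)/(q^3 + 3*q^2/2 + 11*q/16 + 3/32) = 4*q/(4*q + 3)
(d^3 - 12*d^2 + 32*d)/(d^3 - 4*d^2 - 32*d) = (d - 4)/(d + 4)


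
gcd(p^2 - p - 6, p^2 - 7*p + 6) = 1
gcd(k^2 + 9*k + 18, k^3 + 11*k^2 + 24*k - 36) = k + 6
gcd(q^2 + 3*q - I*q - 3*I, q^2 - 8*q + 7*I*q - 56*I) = 1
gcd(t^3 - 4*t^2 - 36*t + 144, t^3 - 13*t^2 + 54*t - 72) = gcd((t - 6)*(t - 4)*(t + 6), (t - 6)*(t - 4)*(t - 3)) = t^2 - 10*t + 24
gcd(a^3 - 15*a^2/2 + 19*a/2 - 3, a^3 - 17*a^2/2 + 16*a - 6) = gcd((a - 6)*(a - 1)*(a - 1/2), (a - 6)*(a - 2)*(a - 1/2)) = a^2 - 13*a/2 + 3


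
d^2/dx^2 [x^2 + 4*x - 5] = 2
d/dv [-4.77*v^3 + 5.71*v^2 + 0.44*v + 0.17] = -14.31*v^2 + 11.42*v + 0.44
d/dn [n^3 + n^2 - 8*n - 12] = 3*n^2 + 2*n - 8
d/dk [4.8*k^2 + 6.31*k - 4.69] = 9.6*k + 6.31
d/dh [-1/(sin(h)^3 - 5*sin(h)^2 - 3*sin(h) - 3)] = -(10*sin(h) + 3*cos(h)^2)*cos(h)/(-sin(h)^3 + 5*sin(h)^2 + 3*sin(h) + 3)^2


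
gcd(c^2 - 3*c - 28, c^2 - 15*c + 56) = c - 7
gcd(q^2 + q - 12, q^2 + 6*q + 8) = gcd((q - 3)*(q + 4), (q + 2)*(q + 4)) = q + 4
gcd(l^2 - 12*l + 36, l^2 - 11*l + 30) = l - 6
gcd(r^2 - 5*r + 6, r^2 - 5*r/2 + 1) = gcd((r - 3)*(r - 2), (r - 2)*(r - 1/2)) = r - 2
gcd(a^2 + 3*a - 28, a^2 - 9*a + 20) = a - 4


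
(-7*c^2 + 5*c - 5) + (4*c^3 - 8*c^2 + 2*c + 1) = 4*c^3 - 15*c^2 + 7*c - 4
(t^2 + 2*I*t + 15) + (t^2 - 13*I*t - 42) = 2*t^2 - 11*I*t - 27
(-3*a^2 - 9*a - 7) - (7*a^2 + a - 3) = -10*a^2 - 10*a - 4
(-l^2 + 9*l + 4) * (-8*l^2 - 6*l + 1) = 8*l^4 - 66*l^3 - 87*l^2 - 15*l + 4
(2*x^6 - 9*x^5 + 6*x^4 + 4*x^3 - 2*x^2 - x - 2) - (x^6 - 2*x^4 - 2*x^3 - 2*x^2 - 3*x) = x^6 - 9*x^5 + 8*x^4 + 6*x^3 + 2*x - 2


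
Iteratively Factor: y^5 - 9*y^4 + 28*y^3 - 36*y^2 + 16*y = (y - 1)*(y^4 - 8*y^3 + 20*y^2 - 16*y) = y*(y - 1)*(y^3 - 8*y^2 + 20*y - 16) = y*(y - 2)*(y - 1)*(y^2 - 6*y + 8) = y*(y - 2)^2*(y - 1)*(y - 4)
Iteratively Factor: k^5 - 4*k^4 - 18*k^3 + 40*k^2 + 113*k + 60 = (k - 5)*(k^4 + k^3 - 13*k^2 - 25*k - 12) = (k - 5)*(k - 4)*(k^3 + 5*k^2 + 7*k + 3) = (k - 5)*(k - 4)*(k + 1)*(k^2 + 4*k + 3) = (k - 5)*(k - 4)*(k + 1)^2*(k + 3)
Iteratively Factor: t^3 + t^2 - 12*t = (t)*(t^2 + t - 12) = t*(t - 3)*(t + 4)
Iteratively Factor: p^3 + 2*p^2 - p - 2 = (p + 1)*(p^2 + p - 2) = (p - 1)*(p + 1)*(p + 2)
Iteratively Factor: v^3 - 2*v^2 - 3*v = (v + 1)*(v^2 - 3*v) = (v - 3)*(v + 1)*(v)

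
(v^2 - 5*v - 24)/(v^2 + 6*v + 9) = (v - 8)/(v + 3)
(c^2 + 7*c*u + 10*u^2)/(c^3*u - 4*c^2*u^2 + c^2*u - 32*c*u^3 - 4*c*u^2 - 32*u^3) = (-c^2 - 7*c*u - 10*u^2)/(u*(-c^3 + 4*c^2*u - c^2 + 32*c*u^2 + 4*c*u + 32*u^2))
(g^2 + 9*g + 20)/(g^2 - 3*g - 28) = (g + 5)/(g - 7)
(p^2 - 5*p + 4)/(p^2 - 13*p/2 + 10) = 2*(p - 1)/(2*p - 5)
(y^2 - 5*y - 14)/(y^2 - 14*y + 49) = (y + 2)/(y - 7)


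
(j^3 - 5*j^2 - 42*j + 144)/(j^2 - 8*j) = j + 3 - 18/j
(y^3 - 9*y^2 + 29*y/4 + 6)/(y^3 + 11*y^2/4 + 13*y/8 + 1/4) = 2*(2*y^2 - 19*y + 24)/(4*y^2 + 9*y + 2)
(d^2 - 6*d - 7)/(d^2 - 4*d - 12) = (-d^2 + 6*d + 7)/(-d^2 + 4*d + 12)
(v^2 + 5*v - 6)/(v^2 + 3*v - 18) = (v - 1)/(v - 3)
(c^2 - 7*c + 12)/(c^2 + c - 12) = (c - 4)/(c + 4)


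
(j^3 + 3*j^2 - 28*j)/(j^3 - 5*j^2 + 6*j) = (j^2 + 3*j - 28)/(j^2 - 5*j + 6)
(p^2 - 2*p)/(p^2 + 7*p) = (p - 2)/(p + 7)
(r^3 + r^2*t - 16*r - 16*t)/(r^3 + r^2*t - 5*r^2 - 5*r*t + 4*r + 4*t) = (r + 4)/(r - 1)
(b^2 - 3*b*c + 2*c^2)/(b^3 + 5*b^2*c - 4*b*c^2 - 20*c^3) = (b - c)/(b^2 + 7*b*c + 10*c^2)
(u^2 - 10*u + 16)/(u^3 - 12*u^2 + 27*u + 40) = (u - 2)/(u^2 - 4*u - 5)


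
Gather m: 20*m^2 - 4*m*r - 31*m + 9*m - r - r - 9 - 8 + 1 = 20*m^2 + m*(-4*r - 22) - 2*r - 16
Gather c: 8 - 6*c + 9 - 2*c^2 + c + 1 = -2*c^2 - 5*c + 18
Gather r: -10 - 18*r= -18*r - 10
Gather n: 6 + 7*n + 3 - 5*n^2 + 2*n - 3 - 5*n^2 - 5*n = -10*n^2 + 4*n + 6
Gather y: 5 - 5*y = 5 - 5*y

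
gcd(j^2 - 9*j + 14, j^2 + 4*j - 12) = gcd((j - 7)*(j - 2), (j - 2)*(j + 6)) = j - 2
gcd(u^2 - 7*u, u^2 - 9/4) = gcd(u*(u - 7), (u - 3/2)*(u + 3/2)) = 1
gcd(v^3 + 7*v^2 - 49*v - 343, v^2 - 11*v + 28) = v - 7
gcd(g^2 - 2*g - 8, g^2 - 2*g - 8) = g^2 - 2*g - 8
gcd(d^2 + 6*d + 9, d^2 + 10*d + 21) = d + 3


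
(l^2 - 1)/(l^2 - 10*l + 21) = (l^2 - 1)/(l^2 - 10*l + 21)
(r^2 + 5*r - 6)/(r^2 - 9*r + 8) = (r + 6)/(r - 8)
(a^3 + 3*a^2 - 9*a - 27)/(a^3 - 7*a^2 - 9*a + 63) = (a + 3)/(a - 7)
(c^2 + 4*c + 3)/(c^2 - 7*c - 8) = (c + 3)/(c - 8)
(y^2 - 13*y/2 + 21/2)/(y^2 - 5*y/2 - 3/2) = (2*y - 7)/(2*y + 1)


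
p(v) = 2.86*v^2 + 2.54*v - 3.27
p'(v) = 5.72*v + 2.54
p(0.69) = -0.16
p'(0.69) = 6.49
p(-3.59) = 24.47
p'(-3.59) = -17.99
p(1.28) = 4.67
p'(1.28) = 9.86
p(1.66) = 8.83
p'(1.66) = 12.04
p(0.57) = -0.89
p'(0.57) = 5.80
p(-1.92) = 2.40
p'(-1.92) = -8.44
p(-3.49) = 22.70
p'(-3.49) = -17.42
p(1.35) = 5.37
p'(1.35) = 10.26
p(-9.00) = 205.53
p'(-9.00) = -48.94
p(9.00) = 251.25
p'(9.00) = 54.02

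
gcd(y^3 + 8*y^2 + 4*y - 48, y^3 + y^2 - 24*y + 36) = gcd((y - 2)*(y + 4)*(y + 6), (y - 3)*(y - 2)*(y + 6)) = y^2 + 4*y - 12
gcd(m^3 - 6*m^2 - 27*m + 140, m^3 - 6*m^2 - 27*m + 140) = m^3 - 6*m^2 - 27*m + 140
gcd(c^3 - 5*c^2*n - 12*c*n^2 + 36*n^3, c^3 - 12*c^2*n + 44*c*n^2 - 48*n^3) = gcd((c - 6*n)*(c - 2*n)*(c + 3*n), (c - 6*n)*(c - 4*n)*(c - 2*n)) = c^2 - 8*c*n + 12*n^2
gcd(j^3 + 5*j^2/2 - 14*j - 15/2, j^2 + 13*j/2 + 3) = j + 1/2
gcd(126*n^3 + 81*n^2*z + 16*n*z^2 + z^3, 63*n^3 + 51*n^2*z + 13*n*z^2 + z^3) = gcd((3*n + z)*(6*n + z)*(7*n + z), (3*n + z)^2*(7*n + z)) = 21*n^2 + 10*n*z + z^2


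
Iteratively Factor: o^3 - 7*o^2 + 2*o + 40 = (o - 4)*(o^2 - 3*o - 10) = (o - 5)*(o - 4)*(o + 2)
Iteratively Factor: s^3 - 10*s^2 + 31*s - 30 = (s - 3)*(s^2 - 7*s + 10) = (s - 3)*(s - 2)*(s - 5)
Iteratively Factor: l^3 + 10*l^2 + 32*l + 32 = (l + 4)*(l^2 + 6*l + 8) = (l + 4)^2*(l + 2)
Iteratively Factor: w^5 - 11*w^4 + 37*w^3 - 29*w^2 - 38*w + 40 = (w - 2)*(w^4 - 9*w^3 + 19*w^2 + 9*w - 20) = (w - 5)*(w - 2)*(w^3 - 4*w^2 - w + 4) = (w - 5)*(w - 4)*(w - 2)*(w^2 - 1) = (w - 5)*(w - 4)*(w - 2)*(w + 1)*(w - 1)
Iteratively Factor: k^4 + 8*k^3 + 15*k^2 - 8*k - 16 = (k + 4)*(k^3 + 4*k^2 - k - 4) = (k + 1)*(k + 4)*(k^2 + 3*k - 4) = (k - 1)*(k + 1)*(k + 4)*(k + 4)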